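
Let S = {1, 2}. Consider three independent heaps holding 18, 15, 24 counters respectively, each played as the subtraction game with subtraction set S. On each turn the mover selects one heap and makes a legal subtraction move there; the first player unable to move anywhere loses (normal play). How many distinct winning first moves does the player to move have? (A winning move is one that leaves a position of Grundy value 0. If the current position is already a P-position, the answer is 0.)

0

All heaps use S = {1, 2}:
G(0) = 0
G(1) = mex{0} = 1
G(2) = mex{1,0} = 2
G(3) = mex{2,1} = 0
G(4) = mex{0,2} = 1
G(5) = mex{1,0} = 2
G(6) = mex{2,1} = 0
G(7) = mex{0,2} = 1
G(8) = mex{1,0} = 2
G(9) = mex{2,1} = 0
G(10) = mex{0,2} = 1
G(11) = mex{1,0} = 2
G(12) = mex{2,1} = 0
G(13) = mex{0,2} = 1
G(14) = mex{1,0} = 2
G(15) = mex{2,1} = 0
G(16) = mex{0,2} = 1
G(17) = mex{1,0} = 2
G(18) = mex{2,1} = 0
G(19) = mex{0,2} = 1
G(20) = mex{1,0} = 2
G(21) = mex{2,1} = 0
G(22) = mex{0,2} = 1
G(23) = mex{1,0} = 2
G(24) = mex{2,1} = 0
Heap A: G(18) = 0.
Heap B: G(15) = 0.
Heap C: G(24) = 0.
Combined Grundy value = 0 ⊕ 0 ⊕ 0 = 0.
A winning move leaves total XOR = 0, i.e. changes one component's Grundy value g to g ⊕ X where X is the current total.
Heap A: target g' = 0⊕0 = 0, but every legal move changes the Grundy value (mex property), so 0 moves.
Heap B: target g' = 0⊕0 = 0, but every legal move changes the Grundy value (mex property), so 0 moves.
Heap C: target g' = 0⊕0 = 0, but every legal move changes the Grundy value (mex property), so 0 moves.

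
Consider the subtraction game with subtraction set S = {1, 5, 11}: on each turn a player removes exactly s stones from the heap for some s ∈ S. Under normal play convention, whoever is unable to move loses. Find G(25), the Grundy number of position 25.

1

G(0) = 0
G(1) = mex{0} = 1
G(2) = mex{1} = 0
G(3) = mex{0} = 1
G(4) = mex{1} = 0
G(5) = mex{0,0} = 1
G(6) = mex{1,1} = 0
G(7) = mex{0,0} = 1
G(8) = mex{1,1} = 0
G(9) = mex{0,0} = 1
G(10) = mex{1,1} = 0
G(11) = mex{0,0,0} = 1
G(12) = mex{1,1,1} = 0
G(13) = mex{0,0,0} = 1
G(14) = mex{1,1,1} = 0
G(15) = mex{0,0,0} = 1
G(16) = mex{1,1,1} = 0
G(17) = mex{0,0,0} = 1
G(18) = mex{1,1,1} = 0
G(19) = mex{0,0,0} = 1
G(20) = mex{1,1,1} = 0
G(21) = mex{0,0,0} = 1
G(22) = mex{1,1,1} = 0
G(23) = mex{0,0,0} = 1
G(24) = mex{1,1,1} = 0
G(25) = mex{0,0,0} = 1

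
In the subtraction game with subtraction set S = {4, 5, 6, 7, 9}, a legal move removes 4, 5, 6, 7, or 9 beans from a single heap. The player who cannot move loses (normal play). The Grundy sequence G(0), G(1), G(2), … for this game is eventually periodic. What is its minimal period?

13

n :  0  1  2  3  4  5  6  7  8  9 10 11 12 13 14 15 16 17 18 19 20 21 22 23 24 25 26 27
G :  0  0  0  0  1  1  1  1  2  2  2  2  3  0  0  0  0  1  1  1  1  2  2  2  2  3  0  0
G(n+13) = G(n) holds for n = 0,…,8 (a full window of length max(S) = 9), so the sequence is purely periodic with period 13.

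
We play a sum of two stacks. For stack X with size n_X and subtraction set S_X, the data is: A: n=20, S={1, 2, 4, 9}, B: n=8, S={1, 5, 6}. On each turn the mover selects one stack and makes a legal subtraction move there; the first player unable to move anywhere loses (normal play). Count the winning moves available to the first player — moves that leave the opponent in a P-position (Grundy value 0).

3

Stack A, S = {1, 2, 4, 9}:
G(0) = 0
G(1) = mex{0} = 1
G(2) = mex{1,0} = 2
G(3) = mex{2,1} = 0
G(4) = mex{0,2,0} = 1
G(5) = mex{1,0,1} = 2
G(6) = mex{2,1,2} = 0
G(7) = mex{0,2,0} = 1
G(8) = mex{1,0,1} = 2
G(9) = mex{2,1,2,0} = 3
G(10) = mex{3,2,0,1} = 4
G(11) = mex{4,3,1,2} = 0
G(12) = mex{0,4,2,0} = 1
G(13) = mex{1,0,3,1} = 2
G(14) = mex{2,1,4,2} = 0
G(15) = mex{0,2,0,0} = 1
G(16) = mex{1,0,1,1} = 2
G(17) = mex{2,1,2,2} = 0
G(18) = mex{0,2,0,3} = 1
G(19) = mex{1,0,1,4} = 2
G(20) = mex{2,1,2,0} = 3
G_A(20) = 3.
Stack B, S = {1, 5, 6}:
n : 0 1 2 3 4 5 6 7 8
G : 0 1 0 1 0 1 2 3 2
G_B(8) = 2.
Combined Grundy value = 3 ⊕ 2 = 1.
A winning move leaves total XOR = 0, i.e. changes one component's Grundy value g to g ⊕ X where X is the current total.
Stack A: need g' = 3⊕1 = 2. Options: 20−1→G=2, 20−2→G=1, 20−4→G=2, 20−9→G=0. Hits: 2.
Stack B: need g' = 2⊕1 = 3. Options: 8−1→G=3, 8−5→G=1, 8−6→G=0. Hits: 1.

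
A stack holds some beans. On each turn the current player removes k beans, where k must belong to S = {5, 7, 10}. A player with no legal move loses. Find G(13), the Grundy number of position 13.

2

G(0) = 0
G(1) = mex{} = 0
G(2) = mex{} = 0
G(3) = mex{} = 0
G(4) = mex{} = 0
G(5) = mex{0} = 1
G(6) = mex{0} = 1
G(7) = mex{0,0} = 1
G(8) = mex{0,0} = 1
G(9) = mex{0,0} = 1
G(10) = mex{1,0,0} = 2
G(11) = mex{1,0,0} = 2
G(12) = mex{1,1,0} = 2
G(13) = mex{1,1,0} = 2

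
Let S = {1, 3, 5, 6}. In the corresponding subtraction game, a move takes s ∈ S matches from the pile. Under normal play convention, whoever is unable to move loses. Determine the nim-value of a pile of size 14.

n :  0  1  2  3  4  5  6  7  8  9 10 11 12 13 14
G :  0  1  0  1  0  1  2  3  2  3  2  0  1  0  1

1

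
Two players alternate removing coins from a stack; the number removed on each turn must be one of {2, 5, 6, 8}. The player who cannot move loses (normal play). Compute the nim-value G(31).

1

G(0) = 0
G(1) = mex{} = 0
G(2) = mex{0} = 1
G(3) = mex{0} = 1
G(4) = mex{1} = 0
G(5) = mex{1,0} = 2
G(6) = mex{0,0,0} = 1
G(7) = mex{2,1,0} = 3
G(8) = mex{1,1,1,0} = 2
G(9) = mex{3,0,1,0} = 2
G(10) = mex{2,2,0,1} = 3
G(11) = mex{2,1,2,1} = 0
G(12) = mex{3,3,1,0} = 2
G(13) = mex{0,2,3,2} = 1
G(14) = mex{2,2,2,1} = 0
G(15) = mex{1,3,2,3} = 0
G(16) = mex{0,0,3,2} = 1
G(17) = mex{0,2,0,2} = 1
G(18) = mex{1,1,2,3} = 0
G(19) = mex{1,0,1,0} = 2
G(20) = mex{0,0,0,2} = 1
G(21) = mex{2,1,0,1} = 3
G(22) = mex{1,1,1,0} = 2
G(23) = mex{3,0,1,0} = 2
G(24) = mex{2,2,0,1} = 3
G(25) = mex{2,1,2,1} = 0
G(26) = mex{3,3,1,0} = 2
G(27) = mex{0,2,3,2} = 1
G(28) = mex{2,2,2,1} = 0
G(29) = mex{1,3,2,3} = 0
G(30) = mex{0,0,3,2} = 1
G(31) = mex{0,2,0,2} = 1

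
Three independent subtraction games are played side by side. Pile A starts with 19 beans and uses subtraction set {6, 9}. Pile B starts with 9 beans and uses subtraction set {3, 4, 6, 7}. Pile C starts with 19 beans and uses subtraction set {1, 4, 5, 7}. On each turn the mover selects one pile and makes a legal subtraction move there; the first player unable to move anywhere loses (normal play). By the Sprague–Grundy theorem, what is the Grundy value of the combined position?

2

Pile A, S = {6, 9}:
n :  0  1  2  3  4  5  6  7  8  9 10 11 12 13 14 15 16 17 18 19
G :  0  0  0  0  0  0  1  1  1  1  1  1  2  2  2  0  0  0  0  0
G_A(19) = 0.
Pile B, S = {3, 4, 6, 7}:
G(0) = 0
G(1) = mex{} = 0
G(2) = mex{} = 0
G(3) = mex{0} = 1
G(4) = mex{0,0} = 1
G(5) = mex{0,0} = 1
G(6) = mex{1,0,0} = 2
G(7) = mex{1,1,0,0} = 2
G(8) = mex{1,1,0,0} = 2
G(9) = mex{2,1,1,0} = 3
G_B(9) = 3.
Pile C, S = {1, 4, 5, 7}:
n :  0  1  2  3  4  5  6  7  8  9 10 11 12 13 14 15 16 17 18 19
G :  0  1  0  1  2  3  2  3  0  1  0  1  2  3  2  3  0  1  0  1
G_C(19) = 1.
Combined Grundy value = 0 ⊕ 3 ⊕ 1 = 2.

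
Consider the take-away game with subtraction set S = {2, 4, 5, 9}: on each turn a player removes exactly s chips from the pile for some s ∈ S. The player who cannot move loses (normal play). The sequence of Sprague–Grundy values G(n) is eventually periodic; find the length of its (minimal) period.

n :  0  1  2  3  4  5  6  7  8  9 10 11 12 13 14 15 16 17
G :  0  0  1  1  2  2  3  0  0  1  1  2  2  3  0  0  1  1
G(n+7) = G(n) holds for n = 0,…,8 (a full window of length max(S) = 9), so the sequence is purely periodic with period 7.

7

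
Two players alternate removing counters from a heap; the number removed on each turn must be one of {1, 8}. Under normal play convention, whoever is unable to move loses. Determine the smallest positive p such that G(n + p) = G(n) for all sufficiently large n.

n :  0  1  2  3  4  5  6  7  8  9 10 11 12 13 14 15 16 17 18 19
G :  0  1  0  1  0  1  0  1  2  0  1  0  1  0  1  0  1  2  0  1
G(n+9) = G(n) holds for n = 0,…,7 (a full window of length max(S) = 8), so the sequence is purely periodic with period 9.

9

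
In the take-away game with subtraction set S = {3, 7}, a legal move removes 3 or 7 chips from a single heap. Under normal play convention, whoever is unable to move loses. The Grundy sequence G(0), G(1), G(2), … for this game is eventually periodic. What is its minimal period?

G(0) = 0
G(1) = mex{} = 0
G(2) = mex{} = 0
G(3) = mex{0} = 1
G(4) = mex{0} = 1
G(5) = mex{0} = 1
G(6) = mex{1} = 0
G(7) = mex{1,0} = 2
G(8) = mex{1,0} = 2
G(9) = mex{0,0} = 1
G(10) = mex{2,1} = 0
G(11) = mex{2,1} = 0
G(12) = mex{1,1} = 0
G(13) = mex{0,0} = 1
G(14) = mex{0,2} = 1
G(15) = mex{0,2} = 1
G(16) = mex{1,1} = 0
G(17) = mex{1,0} = 2
G(18) = mex{1,0} = 2
G(19) = mex{0,0} = 1
G(20) = mex{2,1} = 0
G(21) = mex{2,1} = 0
G(n+10) = G(n) holds for n = 0,…,6 (a full window of length max(S) = 7), so the sequence is purely periodic with period 10.

10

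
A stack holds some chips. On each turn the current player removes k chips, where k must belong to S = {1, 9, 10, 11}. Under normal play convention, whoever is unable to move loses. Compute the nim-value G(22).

0

G(0) = 0
G(1) = mex{0} = 1
G(2) = mex{1} = 0
G(3) = mex{0} = 1
G(4) = mex{1} = 0
G(5) = mex{0} = 1
G(6) = mex{1} = 0
G(7) = mex{0} = 1
G(8) = mex{1} = 0
G(9) = mex{0,0} = 1
G(10) = mex{1,1,0} = 2
G(11) = mex{2,0,1,0} = 3
G(12) = mex{3,1,0,1} = 2
G(13) = mex{2,0,1,0} = 3
G(14) = mex{3,1,0,1} = 2
G(15) = mex{2,0,1,0} = 3
G(16) = mex{3,1,0,1} = 2
G(17) = mex{2,0,1,0} = 3
G(18) = mex{3,1,0,1} = 2
G(19) = mex{2,2,1,0} = 3
G(20) = mex{3,3,2,1} = 0
G(21) = mex{0,2,3,2} = 1
G(22) = mex{1,3,2,3} = 0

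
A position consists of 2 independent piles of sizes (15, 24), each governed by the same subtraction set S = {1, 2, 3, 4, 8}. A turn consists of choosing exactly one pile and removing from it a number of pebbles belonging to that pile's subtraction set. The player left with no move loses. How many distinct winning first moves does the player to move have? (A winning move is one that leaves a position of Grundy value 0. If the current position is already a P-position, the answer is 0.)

2

All piles use S = {1, 2, 3, 4, 8}:
n :  0  1  2  3  4  5  6  7  8  9 10 11 12 13 14 15 16 17 18 19 20 21 22 23 24
G :  0  1  2  3  4  0  1  2  3  4  0  1  2  3  4  0  1  2  3  4  0  1  2  3  4
Pile A: G(15) = 0.
Pile B: G(24) = 4.
Combined Grundy value = 0 ⊕ 4 = 4.
A winning move leaves total XOR = 0, i.e. changes one component's Grundy value g to g ⊕ X where X is the current total.
Pile A: need g' = 0⊕4 = 4. Options: 15−1→G=4, 15−2→G=3, 15−3→G=2, 15−4→G=1, 15−8→G=2. Hits: 1.
Pile B: need g' = 4⊕4 = 0. Options: 24−1→G=3, 24−2→G=2, 24−3→G=1, 24−4→G=0, 24−8→G=1. Hits: 1.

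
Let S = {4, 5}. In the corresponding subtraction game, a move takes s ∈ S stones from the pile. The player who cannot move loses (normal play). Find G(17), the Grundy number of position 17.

2

n :  0  1  2  3  4  5  6  7  8  9 10 11 12 13 14 15 16 17
G :  0  0  0  0  1  1  1  1  2  0  0  0  0  1  1  1  1  2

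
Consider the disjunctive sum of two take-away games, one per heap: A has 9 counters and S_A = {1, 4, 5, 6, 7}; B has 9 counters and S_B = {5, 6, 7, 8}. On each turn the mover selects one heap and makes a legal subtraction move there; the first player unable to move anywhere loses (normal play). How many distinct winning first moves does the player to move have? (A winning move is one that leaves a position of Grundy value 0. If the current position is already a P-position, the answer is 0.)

1

Heap A, S = {1, 4, 5, 6, 7}:
n : 0 1 2 3 4 5 6 7 8 9
G : 0 1 0 1 2 3 2 3 4 5
G_A(9) = 5.
Heap B, S = {5, 6, 7, 8}:
n : 0 1 2 3 4 5 6 7 8 9
G : 0 0 0 0 0 1 1 1 1 1
G_B(9) = 1.
Combined Grundy value = 5 ⊕ 1 = 4.
A winning move leaves total XOR = 0, i.e. changes one component's Grundy value g to g ⊕ X where X is the current total.
Heap A: need g' = 5⊕4 = 1. Options: 9−1→G=4, 9−4→G=3, 9−5→G=2, 9−6→G=1, 9−7→G=0. Hits: 1.
Heap B: need g' = 1⊕4 = 5. Options: 9−5→G=0, 9−6→G=0, 9−7→G=0, 9−8→G=0. Hits: 0.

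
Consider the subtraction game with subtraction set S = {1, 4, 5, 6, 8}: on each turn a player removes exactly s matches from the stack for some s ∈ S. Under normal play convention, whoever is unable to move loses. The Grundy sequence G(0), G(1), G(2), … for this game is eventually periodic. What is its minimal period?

n :  0  1  2  3  4  5  6  7  8  9 10 11 12 13 14 15 16 17 18 19
G :  0  1  0  1  2  3  2  3  4  0  1  0  1  2  3  2  3  4  0  1
G(n+9) = G(n) holds for n = 0,…,7 (a full window of length max(S) = 8), so the sequence is purely periodic with period 9.

9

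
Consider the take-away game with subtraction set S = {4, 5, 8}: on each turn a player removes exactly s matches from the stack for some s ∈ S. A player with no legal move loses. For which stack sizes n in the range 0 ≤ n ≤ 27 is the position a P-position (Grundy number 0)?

G(0) = 0
G(1) = mex{} = 0
G(2) = mex{} = 0
G(3) = mex{} = 0
G(4) = mex{0} = 1
G(5) = mex{0,0} = 1
G(6) = mex{0,0} = 1
G(7) = mex{0,0} = 1
G(8) = mex{1,0,0} = 2
G(9) = mex{1,1,0} = 2
G(10) = mex{1,1,0} = 2
G(11) = mex{1,1,0} = 2
G(12) = mex{2,1,1} = 0
G(13) = mex{2,2,1} = 0
G(14) = mex{2,2,1} = 0
G(15) = mex{2,2,1} = 0
G(16) = mex{0,2,2} = 1
G(17) = mex{0,0,2} = 1
G(18) = mex{0,0,2} = 1
G(19) = mex{0,0,2} = 1
G(20) = mex{1,0,0} = 2
G(21) = mex{1,1,0} = 2
G(22) = mex{1,1,0} = 2
G(23) = mex{1,1,0} = 2
G(24) = mex{2,1,1} = 0
G(25) = mex{2,2,1} = 0
G(26) = mex{2,2,1} = 0
G(27) = mex{2,2,1} = 0
P-positions are exactly the n with G(n) = 0.

0, 1, 2, 3, 12, 13, 14, 15, 24, 25, 26, 27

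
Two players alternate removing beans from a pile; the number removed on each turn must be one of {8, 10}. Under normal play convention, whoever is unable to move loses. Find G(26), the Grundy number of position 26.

G(0) = 0
G(1) = mex{} = 0
G(2) = mex{} = 0
G(3) = mex{} = 0
G(4) = mex{} = 0
G(5) = mex{} = 0
G(6) = mex{} = 0
G(7) = mex{} = 0
G(8) = mex{0} = 1
G(9) = mex{0} = 1
G(10) = mex{0,0} = 1
G(11) = mex{0,0} = 1
G(12) = mex{0,0} = 1
G(13) = mex{0,0} = 1
G(14) = mex{0,0} = 1
G(15) = mex{0,0} = 1
G(16) = mex{1,0} = 2
G(17) = mex{1,0} = 2
G(18) = mex{1,1} = 0
G(19) = mex{1,1} = 0
G(20) = mex{1,1} = 0
G(21) = mex{1,1} = 0
G(22) = mex{1,1} = 0
G(23) = mex{1,1} = 0
G(24) = mex{2,1} = 0
G(25) = mex{2,1} = 0
G(26) = mex{0,2} = 1

1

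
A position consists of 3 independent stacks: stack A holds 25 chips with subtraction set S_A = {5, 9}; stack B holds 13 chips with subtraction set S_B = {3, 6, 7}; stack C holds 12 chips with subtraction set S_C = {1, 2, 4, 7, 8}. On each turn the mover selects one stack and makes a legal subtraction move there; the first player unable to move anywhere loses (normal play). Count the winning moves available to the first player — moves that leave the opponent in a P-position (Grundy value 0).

Stack A, S = {5, 9}:
n :  0  1  2  3  4  5  6  7  8  9 10 11 12 13 14 15 16 17 18 19 20 21 22 23 24 25
G :  0  0  0  0  0  1  1  1  1  1  2  2  2  2  0  0  0  0  0  1  1  1  1  1  2  2
G_A(25) = 2.
Stack B, S = {3, 6, 7}:
G(0) = 0
G(1) = mex{} = 0
G(2) = mex{} = 0
G(3) = mex{0} = 1
G(4) = mex{0} = 1
G(5) = mex{0} = 1
G(6) = mex{1,0} = 2
G(7) = mex{1,0,0} = 2
G(8) = mex{1,0,0} = 2
G(9) = mex{2,1,0} = 3
G(10) = mex{2,1,1} = 0
G(11) = mex{2,1,1} = 0
G(12) = mex{3,2,1} = 0
G(13) = mex{0,2,2} = 1
G_B(13) = 1.
Stack C, S = {1, 2, 4, 7, 8}:
n :  0  1  2  3  4  5  6  7  8  9 10 11 12
G :  0  1  2  0  1  2  0  1  2  0  1  2  0
G_C(12) = 0.
Combined Grundy value = 2 ⊕ 1 ⊕ 0 = 3.
A winning move leaves total XOR = 0, i.e. changes one component's Grundy value g to g ⊕ X where X is the current total.
Stack A: need g' = 2⊕3 = 1. Options: 25−5→G=1, 25−9→G=0. Hits: 1.
Stack B: need g' = 1⊕3 = 2. Options: 13−3→G=0, 13−6→G=2, 13−7→G=2. Hits: 2.
Stack C: need g' = 0⊕3 = 3. Options: 12−1→G=2, 12−2→G=1, 12−4→G=2, 12−7→G=2, 12−8→G=1. Hits: 0.

3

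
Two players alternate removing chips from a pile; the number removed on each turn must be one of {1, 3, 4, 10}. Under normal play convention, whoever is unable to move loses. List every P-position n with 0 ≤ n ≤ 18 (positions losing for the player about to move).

n :  0  1  2  3  4  5  6  7  8  9 10 11 12 13 14 15 16 17 18
G :  0  1  0  1  2  3  2  0  1  0  1  2  3  2  0  1  0  1  2
P-positions are exactly the n with G(n) = 0.

0, 2, 7, 9, 14, 16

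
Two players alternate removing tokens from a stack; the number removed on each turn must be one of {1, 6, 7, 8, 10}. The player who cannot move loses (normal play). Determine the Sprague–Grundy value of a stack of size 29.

1

n :  0  1  2  3  4  5  6  7  8  9 10 11 12 13 14 15 16 17 18 19 20 21 22 23 24 25 26 27 28 29
G :  0  1  0  1  0  1  2  3  2  3  2  3  4  0  1  0  1  0  1  2  3  2  3  2  3  4  0  1  0  1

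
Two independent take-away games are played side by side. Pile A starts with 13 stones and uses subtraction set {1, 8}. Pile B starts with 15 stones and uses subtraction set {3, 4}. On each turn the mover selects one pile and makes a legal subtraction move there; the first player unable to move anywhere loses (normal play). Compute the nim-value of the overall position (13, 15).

0

Pile A, S = {1, 8}:
n :  0  1  2  3  4  5  6  7  8  9 10 11 12 13
G :  0  1  0  1  0  1  0  1  2  0  1  0  1  0
G_A(13) = 0.
Pile B, S = {3, 4}:
n :  0  1  2  3  4  5  6  7  8  9 10 11 12 13 14 15
G :  0  0  0  1  1  1  2  0  0  0  1  1  1  2  0  0
G_B(15) = 0.
Combined Grundy value = 0 ⊕ 0 = 0.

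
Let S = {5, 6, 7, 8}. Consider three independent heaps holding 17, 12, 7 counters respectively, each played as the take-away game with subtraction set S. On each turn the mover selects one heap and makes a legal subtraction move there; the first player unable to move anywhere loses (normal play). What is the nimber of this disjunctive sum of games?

All heaps use S = {5, 6, 7, 8}:
G(0) = 0
G(1) = mex{} = 0
G(2) = mex{} = 0
G(3) = mex{} = 0
G(4) = mex{} = 0
G(5) = mex{0} = 1
G(6) = mex{0,0} = 1
G(7) = mex{0,0,0} = 1
G(8) = mex{0,0,0,0} = 1
G(9) = mex{0,0,0,0} = 1
G(10) = mex{1,0,0,0} = 2
G(11) = mex{1,1,0,0} = 2
G(12) = mex{1,1,1,0} = 2
G(13) = mex{1,1,1,1} = 0
G(14) = mex{1,1,1,1} = 0
G(15) = mex{2,1,1,1} = 0
G(16) = mex{2,2,1,1} = 0
G(17) = mex{2,2,2,1} = 0
Heap A: G(17) = 0.
Heap B: G(12) = 2.
Heap C: G(7) = 1.
Combined Grundy value = 0 ⊕ 2 ⊕ 1 = 3.

3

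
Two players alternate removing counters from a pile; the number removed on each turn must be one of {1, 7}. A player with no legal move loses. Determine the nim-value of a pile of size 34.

G(0) = 0
G(1) = mex{0} = 1
G(2) = mex{1} = 0
G(3) = mex{0} = 1
G(4) = mex{1} = 0
G(5) = mex{0} = 1
G(6) = mex{1} = 0
G(7) = mex{0,0} = 1
G(8) = mex{1,1} = 0
G(9) = mex{0,0} = 1
G(10) = mex{1,1} = 0
G(11) = mex{0,0} = 1
G(12) = mex{1,1} = 0
G(13) = mex{0,0} = 1
G(14) = mex{1,1} = 0
G(15) = mex{0,0} = 1
G(16) = mex{1,1} = 0
G(17) = mex{0,0} = 1
G(18) = mex{1,1} = 0
G(19) = mex{0,0} = 1
G(20) = mex{1,1} = 0
G(21) = mex{0,0} = 1
G(22) = mex{1,1} = 0
G(23) = mex{0,0} = 1
G(24) = mex{1,1} = 0
G(25) = mex{0,0} = 1
G(26) = mex{1,1} = 0
G(27) = mex{0,0} = 1
G(28) = mex{1,1} = 0
G(29) = mex{0,0} = 1
G(30) = mex{1,1} = 0
G(31) = mex{0,0} = 1
G(32) = mex{1,1} = 0
G(33) = mex{0,0} = 1
G(34) = mex{1,1} = 0

0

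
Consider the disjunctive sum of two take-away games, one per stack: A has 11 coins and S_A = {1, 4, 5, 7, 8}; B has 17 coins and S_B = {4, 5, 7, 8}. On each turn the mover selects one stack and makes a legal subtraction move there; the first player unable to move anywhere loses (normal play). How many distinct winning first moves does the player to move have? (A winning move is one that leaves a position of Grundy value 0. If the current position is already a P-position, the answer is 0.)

Stack A, S = {1, 4, 5, 7, 8}:
n :  0  1  2  3  4  5  6  7  8  9 10 11
G :  0  1  0  1  2  3  2  3  4  5  4  0
G_A(11) = 0.
Stack B, S = {4, 5, 7, 8}:
G(0) = 0
G(1) = mex{} = 0
G(2) = mex{} = 0
G(3) = mex{} = 0
G(4) = mex{0} = 1
G(5) = mex{0,0} = 1
G(6) = mex{0,0} = 1
G(7) = mex{0,0,0} = 1
G(8) = mex{1,0,0,0} = 2
G(9) = mex{1,1,0,0} = 2
G(10) = mex{1,1,0,0} = 2
G(11) = mex{1,1,1,0} = 2
G(12) = mex{2,1,1,1} = 0
G(13) = mex{2,2,1,1} = 0
G(14) = mex{2,2,1,1} = 0
G(15) = mex{2,2,2,1} = 0
G(16) = mex{0,2,2,2} = 1
G(17) = mex{0,0,2,2} = 1
G_B(17) = 1.
Combined Grundy value = 0 ⊕ 1 = 1.
A winning move leaves total XOR = 0, i.e. changes one component's Grundy value g to g ⊕ X where X is the current total.
Stack A: need g' = 0⊕1 = 1. Options: 11−1→G=4, 11−4→G=3, 11−5→G=2, 11−7→G=2, 11−8→G=1. Hits: 1.
Stack B: need g' = 1⊕1 = 0. Options: 17−4→G=0, 17−5→G=0, 17−7→G=2, 17−8→G=2. Hits: 2.

3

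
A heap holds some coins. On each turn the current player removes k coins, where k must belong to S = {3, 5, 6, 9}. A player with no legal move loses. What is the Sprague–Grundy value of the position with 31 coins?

G(0) = 0
G(1) = mex{} = 0
G(2) = mex{} = 0
G(3) = mex{0} = 1
G(4) = mex{0} = 1
G(5) = mex{0,0} = 1
G(6) = mex{1,0,0} = 2
G(7) = mex{1,0,0} = 2
G(8) = mex{1,1,0} = 2
G(9) = mex{2,1,1,0} = 3
G(10) = mex{2,1,1,0} = 3
G(11) = mex{2,2,1,0} = 3
G(12) = mex{3,2,2,1} = 0
G(13) = mex{3,2,2,1} = 0
G(14) = mex{3,3,2,1} = 0
G(15) = mex{0,3,3,2} = 1
G(16) = mex{0,3,3,2} = 1
G(17) = mex{0,0,3,2} = 1
G(18) = mex{1,0,0,3} = 2
G(19) = mex{1,0,0,3} = 2
G(20) = mex{1,1,0,3} = 2
G(21) = mex{2,1,1,0} = 3
G(22) = mex{2,1,1,0} = 3
G(23) = mex{2,2,1,0} = 3
G(24) = mex{3,2,2,1} = 0
G(25) = mex{3,2,2,1} = 0
G(26) = mex{3,3,2,1} = 0
G(27) = mex{0,3,3,2} = 1
G(28) = mex{0,3,3,2} = 1
G(29) = mex{0,0,3,2} = 1
G(30) = mex{1,0,0,3} = 2
G(31) = mex{1,0,0,3} = 2

2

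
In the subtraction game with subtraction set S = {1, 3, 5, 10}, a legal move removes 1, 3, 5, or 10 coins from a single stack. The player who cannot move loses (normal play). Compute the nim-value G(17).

G(0) = 0
G(1) = mex{0} = 1
G(2) = mex{1} = 0
G(3) = mex{0,0} = 1
G(4) = mex{1,1} = 0
G(5) = mex{0,0,0} = 1
G(6) = mex{1,1,1} = 0
G(7) = mex{0,0,0} = 1
G(8) = mex{1,1,1} = 0
G(9) = mex{0,0,0} = 1
G(10) = mex{1,1,1,0} = 2
G(11) = mex{2,0,0,1} = 3
G(12) = mex{3,1,1,0} = 2
G(13) = mex{2,2,0,1} = 3
G(14) = mex{3,3,1,0} = 2
G(15) = mex{2,2,2,1} = 0
G(16) = mex{0,3,3,0} = 1
G(17) = mex{1,2,2,1} = 0

0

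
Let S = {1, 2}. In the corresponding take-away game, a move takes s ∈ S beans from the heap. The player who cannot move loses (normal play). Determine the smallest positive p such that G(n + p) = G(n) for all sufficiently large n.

3

G(0) = 0
G(1) = mex{0} = 1
G(2) = mex{1,0} = 2
G(3) = mex{2,1} = 0
G(4) = mex{0,2} = 1
G(5) = mex{1,0} = 2
G(6) = mex{2,1} = 0
G(7) = mex{0,2} = 1
G(8) = mex{1,0} = 2
G(9) = mex{2,1} = 0
G(10) = mex{0,2} = 1
G(11) = mex{1,0} = 2
G(12) = mex{2,1} = 0
G(13) = mex{0,2} = 1
G(14) = mex{1,0} = 2
G(n+3) = G(n) holds for n = 0,…,1 (a full window of length max(S) = 2), so the sequence is purely periodic with period 3.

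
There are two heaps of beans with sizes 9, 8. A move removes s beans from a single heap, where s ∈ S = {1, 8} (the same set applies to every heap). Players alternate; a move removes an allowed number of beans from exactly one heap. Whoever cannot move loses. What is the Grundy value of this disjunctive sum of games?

All heaps use S = {1, 8}:
G(0) = 0
G(1) = mex{0} = 1
G(2) = mex{1} = 0
G(3) = mex{0} = 1
G(4) = mex{1} = 0
G(5) = mex{0} = 1
G(6) = mex{1} = 0
G(7) = mex{0} = 1
G(8) = mex{1,0} = 2
G(9) = mex{2,1} = 0
Heap A: G(9) = 0.
Heap B: G(8) = 2.
Combined Grundy value = 0 ⊕ 2 = 2.

2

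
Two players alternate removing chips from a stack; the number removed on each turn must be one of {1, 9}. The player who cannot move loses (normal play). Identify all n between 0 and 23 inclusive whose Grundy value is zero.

G(0) = 0
G(1) = mex{0} = 1
G(2) = mex{1} = 0
G(3) = mex{0} = 1
G(4) = mex{1} = 0
G(5) = mex{0} = 1
G(6) = mex{1} = 0
G(7) = mex{0} = 1
G(8) = mex{1} = 0
G(9) = mex{0,0} = 1
G(10) = mex{1,1} = 0
G(11) = mex{0,0} = 1
G(12) = mex{1,1} = 0
G(13) = mex{0,0} = 1
G(14) = mex{1,1} = 0
G(15) = mex{0,0} = 1
G(16) = mex{1,1} = 0
G(17) = mex{0,0} = 1
G(18) = mex{1,1} = 0
G(19) = mex{0,0} = 1
G(20) = mex{1,1} = 0
G(21) = mex{0,0} = 1
G(22) = mex{1,1} = 0
G(23) = mex{0,0} = 1
P-positions are exactly the n with G(n) = 0.

0, 2, 4, 6, 8, 10, 12, 14, 16, 18, 20, 22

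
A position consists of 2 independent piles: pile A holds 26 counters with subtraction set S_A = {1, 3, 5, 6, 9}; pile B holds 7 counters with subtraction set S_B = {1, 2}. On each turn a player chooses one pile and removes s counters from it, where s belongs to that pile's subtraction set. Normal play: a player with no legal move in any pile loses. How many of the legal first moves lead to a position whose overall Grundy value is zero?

Pile A, S = {1, 3, 5, 6, 9}:
n :  0  1  2  3  4  5  6  7  8  9 10 11 12 13 14 15 16 17 18 19 20 21 22 23 24 25 26
G :  0  1  0  1  0  1  2  3  2  3  2  3  0  1  0  1  0  1  2  3  2  3  2  3  0  1  0
G_A(26) = 0.
Pile B, S = {1, 2}:
G(0) = 0
G(1) = mex{0} = 1
G(2) = mex{1,0} = 2
G(3) = mex{2,1} = 0
G(4) = mex{0,2} = 1
G(5) = mex{1,0} = 2
G(6) = mex{2,1} = 0
G(7) = mex{0,2} = 1
G_B(7) = 1.
Combined Grundy value = 0 ⊕ 1 = 1.
A winning move leaves total XOR = 0, i.e. changes one component's Grundy value g to g ⊕ X where X is the current total.
Pile A: need g' = 0⊕1 = 1. Options: 26−1→G=1, 26−3→G=3, 26−5→G=3, 26−6→G=2, 26−9→G=1. Hits: 2.
Pile B: need g' = 1⊕1 = 0. Options: 7−1→G=0, 7−2→G=2. Hits: 1.

3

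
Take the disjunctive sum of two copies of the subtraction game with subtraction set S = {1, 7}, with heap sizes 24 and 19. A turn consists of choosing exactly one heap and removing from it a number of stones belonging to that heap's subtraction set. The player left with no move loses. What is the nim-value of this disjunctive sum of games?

1

All heaps use S = {1, 7}:
n :  0  1  2  3  4  5  6  7  8  9 10 11 12 13 14 15 16 17 18 19 20 21 22 23 24
G :  0  1  0  1  0  1  0  1  0  1  0  1  0  1  0  1  0  1  0  1  0  1  0  1  0
Heap A: G(24) = 0.
Heap B: G(19) = 1.
Combined Grundy value = 0 ⊕ 1 = 1.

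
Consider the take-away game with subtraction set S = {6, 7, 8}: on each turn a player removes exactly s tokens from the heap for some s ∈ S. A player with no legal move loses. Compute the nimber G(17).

0

G(0) = 0
G(1) = mex{} = 0
G(2) = mex{} = 0
G(3) = mex{} = 0
G(4) = mex{} = 0
G(5) = mex{} = 0
G(6) = mex{0} = 1
G(7) = mex{0,0} = 1
G(8) = mex{0,0,0} = 1
G(9) = mex{0,0,0} = 1
G(10) = mex{0,0,0} = 1
G(11) = mex{0,0,0} = 1
G(12) = mex{1,0,0} = 2
G(13) = mex{1,1,0} = 2
G(14) = mex{1,1,1} = 0
G(15) = mex{1,1,1} = 0
G(16) = mex{1,1,1} = 0
G(17) = mex{1,1,1} = 0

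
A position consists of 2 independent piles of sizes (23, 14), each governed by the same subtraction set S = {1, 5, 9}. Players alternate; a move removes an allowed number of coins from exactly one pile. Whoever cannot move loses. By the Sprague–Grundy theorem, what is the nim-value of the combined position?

All piles use S = {1, 5, 9}:
G(0) = 0
G(1) = mex{0} = 1
G(2) = mex{1} = 0
G(3) = mex{0} = 1
G(4) = mex{1} = 0
G(5) = mex{0,0} = 1
G(6) = mex{1,1} = 0
G(7) = mex{0,0} = 1
G(8) = mex{1,1} = 0
G(9) = mex{0,0,0} = 1
G(10) = mex{1,1,1} = 0
G(11) = mex{0,0,0} = 1
G(12) = mex{1,1,1} = 0
G(13) = mex{0,0,0} = 1
G(14) = mex{1,1,1} = 0
G(15) = mex{0,0,0} = 1
G(16) = mex{1,1,1} = 0
G(17) = mex{0,0,0} = 1
G(18) = mex{1,1,1} = 0
G(19) = mex{0,0,0} = 1
G(20) = mex{1,1,1} = 0
G(21) = mex{0,0,0} = 1
G(22) = mex{1,1,1} = 0
G(23) = mex{0,0,0} = 1
Pile A: G(23) = 1.
Pile B: G(14) = 0.
Combined Grundy value = 1 ⊕ 0 = 1.

1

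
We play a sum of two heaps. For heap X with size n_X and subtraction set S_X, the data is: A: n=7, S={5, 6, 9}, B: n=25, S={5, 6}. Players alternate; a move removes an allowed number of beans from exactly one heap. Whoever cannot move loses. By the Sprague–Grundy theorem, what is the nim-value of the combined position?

1

Heap A, S = {5, 6, 9}:
n : 0 1 2 3 4 5 6 7
G : 0 0 0 0 0 1 1 1
G_A(7) = 1.
Heap B, S = {5, 6}:
G(0) = 0
G(1) = mex{} = 0
G(2) = mex{} = 0
G(3) = mex{} = 0
G(4) = mex{} = 0
G(5) = mex{0} = 1
G(6) = mex{0,0} = 1
G(7) = mex{0,0} = 1
G(8) = mex{0,0} = 1
G(9) = mex{0,0} = 1
G(10) = mex{1,0} = 2
G(11) = mex{1,1} = 0
G(12) = mex{1,1} = 0
G(13) = mex{1,1} = 0
G(14) = mex{1,1} = 0
G(15) = mex{2,1} = 0
G(16) = mex{0,2} = 1
G(17) = mex{0,0} = 1
G(18) = mex{0,0} = 1
G(19) = mex{0,0} = 1
G(20) = mex{0,0} = 1
G(21) = mex{1,0} = 2
G(22) = mex{1,1} = 0
G(23) = mex{1,1} = 0
G(24) = mex{1,1} = 0
G(25) = mex{1,1} = 0
G_B(25) = 0.
Combined Grundy value = 1 ⊕ 0 = 1.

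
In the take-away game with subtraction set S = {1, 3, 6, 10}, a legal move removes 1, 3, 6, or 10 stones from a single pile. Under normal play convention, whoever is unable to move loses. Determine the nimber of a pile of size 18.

n :  0  1  2  3  4  5  6  7  8  9 10 11 12 13 14 15 16 17 18
G :  0  1  0  1  0  1  2  3  2  0  1  0  1  0  1  2  3  2  0

0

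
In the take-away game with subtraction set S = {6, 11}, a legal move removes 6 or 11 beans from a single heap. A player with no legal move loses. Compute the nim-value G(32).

G(0) = 0
G(1) = mex{} = 0
G(2) = mex{} = 0
G(3) = mex{} = 0
G(4) = mex{} = 0
G(5) = mex{} = 0
G(6) = mex{0} = 1
G(7) = mex{0} = 1
G(8) = mex{0} = 1
G(9) = mex{0} = 1
G(10) = mex{0} = 1
G(11) = mex{0,0} = 1
G(12) = mex{1,0} = 2
G(13) = mex{1,0} = 2
G(14) = mex{1,0} = 2
G(15) = mex{1,0} = 2
G(16) = mex{1,0} = 2
G(17) = mex{1,1} = 0
G(18) = mex{2,1} = 0
G(19) = mex{2,1} = 0
G(20) = mex{2,1} = 0
G(21) = mex{2,1} = 0
G(22) = mex{2,1} = 0
G(23) = mex{0,2} = 1
G(24) = mex{0,2} = 1
G(25) = mex{0,2} = 1
G(26) = mex{0,2} = 1
G(27) = mex{0,2} = 1
G(28) = mex{0,0} = 1
G(29) = mex{1,0} = 2
G(30) = mex{1,0} = 2
G(31) = mex{1,0} = 2
G(32) = mex{1,0} = 2

2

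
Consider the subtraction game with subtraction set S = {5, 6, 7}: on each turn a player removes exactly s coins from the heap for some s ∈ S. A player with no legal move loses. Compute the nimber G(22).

n :  0  1  2  3  4  5  6  7  8  9 10 11 12 13 14 15 16 17 18 19 20 21 22
G :  0  0  0  0  0  1  1  1  1  1  2  2  0  0  0  0  0  1  1  1  1  1  2

2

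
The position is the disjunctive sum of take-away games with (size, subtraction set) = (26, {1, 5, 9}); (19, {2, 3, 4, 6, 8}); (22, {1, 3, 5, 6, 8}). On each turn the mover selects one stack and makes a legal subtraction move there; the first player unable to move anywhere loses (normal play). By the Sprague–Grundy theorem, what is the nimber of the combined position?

Stack A, S = {1, 5, 9}:
G(0) = 0
G(1) = mex{0} = 1
G(2) = mex{1} = 0
G(3) = mex{0} = 1
G(4) = mex{1} = 0
G(5) = mex{0,0} = 1
G(6) = mex{1,1} = 0
G(7) = mex{0,0} = 1
G(8) = mex{1,1} = 0
G(9) = mex{0,0,0} = 1
G(10) = mex{1,1,1} = 0
G(11) = mex{0,0,0} = 1
G(12) = mex{1,1,1} = 0
G(13) = mex{0,0,0} = 1
G(14) = mex{1,1,1} = 0
G(15) = mex{0,0,0} = 1
G(16) = mex{1,1,1} = 0
G(17) = mex{0,0,0} = 1
G(18) = mex{1,1,1} = 0
G(19) = mex{0,0,0} = 1
G(20) = mex{1,1,1} = 0
G(21) = mex{0,0,0} = 1
G(22) = mex{1,1,1} = 0
G(23) = mex{0,0,0} = 1
G(24) = mex{1,1,1} = 0
G(25) = mex{0,0,0} = 1
G(26) = mex{1,1,1} = 0
G_A(26) = 0.
Stack B, S = {2, 3, 4, 6, 8}:
n :  0  1  2  3  4  5  6  7  8  9 10 11 12 13 14 15 16 17 18 19
G :  0  0  1  1  2  2  3  3  4  4  0  0  1  1  2  2  3  3  4  4
G_B(19) = 4.
Stack C, S = {1, 3, 5, 6, 8}:
n :  0  1  2  3  4  5  6  7  8  9 10 11 12 13 14 15 16 17 18 19 20 21 22
G :  0  1  0  1  0  1  2  3  2  3  2  0  1  0  1  0  1  2  3  2  3  2  0
G_C(22) = 0.
Combined Grundy value = 0 ⊕ 4 ⊕ 0 = 4.

4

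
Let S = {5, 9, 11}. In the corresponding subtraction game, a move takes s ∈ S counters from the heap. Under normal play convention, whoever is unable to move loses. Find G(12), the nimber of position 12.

n :  0  1  2  3  4  5  6  7  8  9 10 11 12
G :  0  0  0  0  0  1  1  1  1  1  2  2  2

2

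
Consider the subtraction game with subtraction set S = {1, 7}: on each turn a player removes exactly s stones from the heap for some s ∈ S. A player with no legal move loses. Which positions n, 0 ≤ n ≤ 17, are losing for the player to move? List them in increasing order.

n :  0  1  2  3  4  5  6  7  8  9 10 11 12 13 14 15 16 17
G :  0  1  0  1  0  1  0  1  0  1  0  1  0  1  0  1  0  1
P-positions are exactly the n with G(n) = 0.

0, 2, 4, 6, 8, 10, 12, 14, 16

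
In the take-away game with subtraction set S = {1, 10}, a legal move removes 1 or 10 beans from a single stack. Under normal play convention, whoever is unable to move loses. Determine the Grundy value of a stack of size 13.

0

n :  0  1  2  3  4  5  6  7  8  9 10 11 12 13
G :  0  1  0  1  0  1  0  1  0  1  2  0  1  0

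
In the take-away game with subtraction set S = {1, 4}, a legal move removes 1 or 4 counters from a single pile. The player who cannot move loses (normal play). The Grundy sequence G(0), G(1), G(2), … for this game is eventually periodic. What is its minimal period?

5

n :  0  1  2  3  4  5  6  7  8  9 10 11 12 13 14
G :  0  1  0  1  2  0  1  0  1  2  0  1  0  1  2
G(n+5) = G(n) holds for n = 0,…,3 (a full window of length max(S) = 4), so the sequence is purely periodic with period 5.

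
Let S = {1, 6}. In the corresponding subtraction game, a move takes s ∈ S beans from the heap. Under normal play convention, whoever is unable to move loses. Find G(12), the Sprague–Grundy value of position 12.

1

G(0) = 0
G(1) = mex{0} = 1
G(2) = mex{1} = 0
G(3) = mex{0} = 1
G(4) = mex{1} = 0
G(5) = mex{0} = 1
G(6) = mex{1,0} = 2
G(7) = mex{2,1} = 0
G(8) = mex{0,0} = 1
G(9) = mex{1,1} = 0
G(10) = mex{0,0} = 1
G(11) = mex{1,1} = 0
G(12) = mex{0,2} = 1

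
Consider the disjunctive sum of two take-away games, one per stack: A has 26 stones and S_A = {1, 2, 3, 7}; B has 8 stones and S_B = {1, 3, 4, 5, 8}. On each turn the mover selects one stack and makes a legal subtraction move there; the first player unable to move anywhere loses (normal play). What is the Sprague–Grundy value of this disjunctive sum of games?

6

Stack A, S = {1, 2, 3, 7}:
n :  0  1  2  3  4  5  6  7  8  9 10 11 12 13 14 15 16 17 18 19 20 21 22 23 24 25 26
G :  0  1  2  3  0  1  2  3  0  1  2  3  0  1  2  3  0  1  2  3  0  1  2  3  0  1  2
G_A(26) = 2.
Stack B, S = {1, 3, 4, 5, 8}:
n : 0 1 2 3 4 5 6 7 8
G : 0 1 0 1 2 3 2 3 4
G_B(8) = 4.
Combined Grundy value = 2 ⊕ 4 = 6.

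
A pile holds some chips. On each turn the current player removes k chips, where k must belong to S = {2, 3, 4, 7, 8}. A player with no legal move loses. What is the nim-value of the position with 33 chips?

G(0) = 0
G(1) = mex{} = 0
G(2) = mex{0} = 1
G(3) = mex{0,0} = 1
G(4) = mex{1,0,0} = 2
G(5) = mex{1,1,0} = 2
G(6) = mex{2,1,1} = 0
G(7) = mex{2,2,1,0} = 3
G(8) = mex{0,2,2,0,0} = 1
G(9) = mex{3,0,2,1,0} = 4
G(10) = mex{1,3,0,1,1} = 2
G(11) = mex{4,1,3,2,1} = 0
G(12) = mex{2,4,1,2,2} = 0
G(13) = mex{0,2,4,0,2} = 1
G(14) = mex{0,0,2,3,0} = 1
G(15) = mex{1,0,0,1,3} = 2
G(16) = mex{1,1,0,4,1} = 2
G(17) = mex{2,1,1,2,4} = 0
G(18) = mex{2,2,1,0,2} = 3
G(19) = mex{0,2,2,0,0} = 1
G(20) = mex{3,0,2,1,0} = 4
G(21) = mex{1,3,0,1,1} = 2
G(22) = mex{4,1,3,2,1} = 0
G(23) = mex{2,4,1,2,2} = 0
G(24) = mex{0,2,4,0,2} = 1
G(25) = mex{0,0,2,3,0} = 1
G(26) = mex{1,0,0,1,3} = 2
G(27) = mex{1,1,0,4,1} = 2
G(28) = mex{2,1,1,2,4} = 0
G(29) = mex{2,2,1,0,2} = 3
G(30) = mex{0,2,2,0,0} = 1
G(31) = mex{3,0,2,1,0} = 4
G(32) = mex{1,3,0,1,1} = 2
G(33) = mex{4,1,3,2,1} = 0

0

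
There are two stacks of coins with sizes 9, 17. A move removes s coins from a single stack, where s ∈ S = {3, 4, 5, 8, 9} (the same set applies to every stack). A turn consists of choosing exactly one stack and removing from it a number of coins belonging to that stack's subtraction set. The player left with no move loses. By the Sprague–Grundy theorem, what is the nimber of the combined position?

2

All stacks use S = {3, 4, 5, 8, 9}:
G(0) = 0
G(1) = mex{} = 0
G(2) = mex{} = 0
G(3) = mex{0} = 1
G(4) = mex{0,0} = 1
G(5) = mex{0,0,0} = 1
G(6) = mex{1,0,0} = 2
G(7) = mex{1,1,0} = 2
G(8) = mex{1,1,1,0} = 2
G(9) = mex{2,1,1,0,0} = 3
G(10) = mex{2,2,1,0,0} = 3
G(11) = mex{2,2,2,1,0} = 3
G(12) = mex{3,2,2,1,1} = 0
G(13) = mex{3,3,2,1,1} = 0
G(14) = mex{3,3,3,2,1} = 0
G(15) = mex{0,3,3,2,2} = 1
G(16) = mex{0,0,3,2,2} = 1
G(17) = mex{0,0,0,3,2} = 1
Stack A: G(9) = 3.
Stack B: G(17) = 1.
Combined Grundy value = 3 ⊕ 1 = 2.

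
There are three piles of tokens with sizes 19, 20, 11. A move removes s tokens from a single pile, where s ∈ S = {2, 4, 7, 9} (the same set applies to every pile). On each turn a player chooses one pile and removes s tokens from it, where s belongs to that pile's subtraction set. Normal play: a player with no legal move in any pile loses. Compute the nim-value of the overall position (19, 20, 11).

All piles use S = {2, 4, 7, 9}:
G(0) = 0
G(1) = mex{} = 0
G(2) = mex{0} = 1
G(3) = mex{0} = 1
G(4) = mex{1,0} = 2
G(5) = mex{1,0} = 2
G(6) = mex{2,1} = 0
G(7) = mex{2,1,0} = 3
G(8) = mex{0,2,0} = 1
G(9) = mex{3,2,1,0} = 4
G(10) = mex{1,0,1,0} = 2
G(11) = mex{4,3,2,1} = 0
G(12) = mex{2,1,2,1} = 0
G(13) = mex{0,4,0,2} = 1
G(14) = mex{0,2,3,2} = 1
G(15) = mex{1,0,1,0} = 2
G(16) = mex{1,0,4,3} = 2
G(17) = mex{2,1,2,1} = 0
G(18) = mex{2,1,0,4} = 3
G(19) = mex{0,2,0,2} = 1
G(20) = mex{3,2,1,0} = 4
Pile A: G(19) = 1.
Pile B: G(20) = 4.
Pile C: G(11) = 0.
Combined Grundy value = 1 ⊕ 4 ⊕ 0 = 5.

5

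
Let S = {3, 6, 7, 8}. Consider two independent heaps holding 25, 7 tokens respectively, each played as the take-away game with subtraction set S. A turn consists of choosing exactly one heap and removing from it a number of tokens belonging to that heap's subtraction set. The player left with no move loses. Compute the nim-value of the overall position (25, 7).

3

All heaps use S = {3, 6, 7, 8}:
G(0) = 0
G(1) = mex{} = 0
G(2) = mex{} = 0
G(3) = mex{0} = 1
G(4) = mex{0} = 1
G(5) = mex{0} = 1
G(6) = mex{1,0} = 2
G(7) = mex{1,0,0} = 2
G(8) = mex{1,0,0,0} = 2
G(9) = mex{2,1,0,0} = 3
G(10) = mex{2,1,1,0} = 3
G(11) = mex{2,1,1,1} = 0
G(12) = mex{3,2,1,1} = 0
G(13) = mex{3,2,2,1} = 0
G(14) = mex{0,2,2,2} = 1
G(15) = mex{0,3,2,2} = 1
G(16) = mex{0,3,3,2} = 1
G(17) = mex{1,0,3,3} = 2
G(18) = mex{1,0,0,3} = 2
G(19) = mex{1,0,0,0} = 2
G(20) = mex{2,1,0,0} = 3
G(21) = mex{2,1,1,0} = 3
G(22) = mex{2,1,1,1} = 0
G(23) = mex{3,2,1,1} = 0
G(24) = mex{3,2,2,1} = 0
G(25) = mex{0,2,2,2} = 1
Heap A: G(25) = 1.
Heap B: G(7) = 2.
Combined Grundy value = 1 ⊕ 2 = 3.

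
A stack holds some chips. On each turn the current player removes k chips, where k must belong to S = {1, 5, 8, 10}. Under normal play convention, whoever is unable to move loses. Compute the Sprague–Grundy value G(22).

3

n :  0  1  2  3  4  5  6  7  8  9 10 11 12 13 14 15 16 17 18 19 20 21 22
G :  0  1  0  1  0  1  0  1  2  3  2  3  2  0  1  0  1  0  1  0  1  2  3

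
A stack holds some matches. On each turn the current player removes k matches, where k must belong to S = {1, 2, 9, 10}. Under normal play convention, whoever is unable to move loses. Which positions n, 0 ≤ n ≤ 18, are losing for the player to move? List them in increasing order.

0, 3, 6, 11, 14, 17

G(0) = 0
G(1) = mex{0} = 1
G(2) = mex{1,0} = 2
G(3) = mex{2,1} = 0
G(4) = mex{0,2} = 1
G(5) = mex{1,0} = 2
G(6) = mex{2,1} = 0
G(7) = mex{0,2} = 1
G(8) = mex{1,0} = 2
G(9) = mex{2,1,0} = 3
G(10) = mex{3,2,1,0} = 4
G(11) = mex{4,3,2,1} = 0
G(12) = mex{0,4,0,2} = 1
G(13) = mex{1,0,1,0} = 2
G(14) = mex{2,1,2,1} = 0
G(15) = mex{0,2,0,2} = 1
G(16) = mex{1,0,1,0} = 2
G(17) = mex{2,1,2,1} = 0
G(18) = mex{0,2,3,2} = 1
P-positions are exactly the n with G(n) = 0.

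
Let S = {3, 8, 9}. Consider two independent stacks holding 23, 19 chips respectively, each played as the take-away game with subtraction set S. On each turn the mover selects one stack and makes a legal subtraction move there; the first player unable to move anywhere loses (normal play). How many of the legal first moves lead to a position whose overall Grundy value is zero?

0

All stacks use S = {3, 8, 9}:
G(0) = 0
G(1) = mex{} = 0
G(2) = mex{} = 0
G(3) = mex{0} = 1
G(4) = mex{0} = 1
G(5) = mex{0} = 1
G(6) = mex{1} = 0
G(7) = mex{1} = 0
G(8) = mex{1,0} = 2
G(9) = mex{0,0,0} = 1
G(10) = mex{0,0,0} = 1
G(11) = mex{2,1,0} = 3
G(12) = mex{1,1,1} = 0
G(13) = mex{1,1,1} = 0
G(14) = mex{3,0,1} = 2
G(15) = mex{0,0,0} = 1
G(16) = mex{0,2,0} = 1
G(17) = mex{2,1,2} = 0
G(18) = mex{1,1,1} = 0
G(19) = mex{1,3,1} = 0
G(20) = mex{0,0,3} = 1
G(21) = mex{0,0,0} = 1
G(22) = mex{0,2,0} = 1
G(23) = mex{1,1,2} = 0
Stack A: G(23) = 0.
Stack B: G(19) = 0.
Combined Grundy value = 0 ⊕ 0 = 0.
A winning move leaves total XOR = 0, i.e. changes one component's Grundy value g to g ⊕ X where X is the current total.
Stack A: target g' = 0⊕0 = 0, but every legal move changes the Grundy value (mex property), so 0 moves.
Stack B: target g' = 0⊕0 = 0, but every legal move changes the Grundy value (mex property), so 0 moves.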